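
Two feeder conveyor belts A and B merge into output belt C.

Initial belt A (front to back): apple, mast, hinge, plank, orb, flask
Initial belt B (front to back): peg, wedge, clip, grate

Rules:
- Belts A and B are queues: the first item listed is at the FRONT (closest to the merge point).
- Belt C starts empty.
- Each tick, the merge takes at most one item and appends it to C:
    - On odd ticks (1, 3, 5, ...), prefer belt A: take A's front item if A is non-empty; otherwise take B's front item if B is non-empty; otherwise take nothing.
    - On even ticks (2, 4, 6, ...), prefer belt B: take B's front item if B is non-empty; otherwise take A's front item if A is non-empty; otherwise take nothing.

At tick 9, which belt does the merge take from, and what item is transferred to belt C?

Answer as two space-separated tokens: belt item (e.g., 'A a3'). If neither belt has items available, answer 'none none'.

Answer: A orb

Derivation:
Tick 1: prefer A, take apple from A; A=[mast,hinge,plank,orb,flask] B=[peg,wedge,clip,grate] C=[apple]
Tick 2: prefer B, take peg from B; A=[mast,hinge,plank,orb,flask] B=[wedge,clip,grate] C=[apple,peg]
Tick 3: prefer A, take mast from A; A=[hinge,plank,orb,flask] B=[wedge,clip,grate] C=[apple,peg,mast]
Tick 4: prefer B, take wedge from B; A=[hinge,plank,orb,flask] B=[clip,grate] C=[apple,peg,mast,wedge]
Tick 5: prefer A, take hinge from A; A=[plank,orb,flask] B=[clip,grate] C=[apple,peg,mast,wedge,hinge]
Tick 6: prefer B, take clip from B; A=[plank,orb,flask] B=[grate] C=[apple,peg,mast,wedge,hinge,clip]
Tick 7: prefer A, take plank from A; A=[orb,flask] B=[grate] C=[apple,peg,mast,wedge,hinge,clip,plank]
Tick 8: prefer B, take grate from B; A=[orb,flask] B=[-] C=[apple,peg,mast,wedge,hinge,clip,plank,grate]
Tick 9: prefer A, take orb from A; A=[flask] B=[-] C=[apple,peg,mast,wedge,hinge,clip,plank,grate,orb]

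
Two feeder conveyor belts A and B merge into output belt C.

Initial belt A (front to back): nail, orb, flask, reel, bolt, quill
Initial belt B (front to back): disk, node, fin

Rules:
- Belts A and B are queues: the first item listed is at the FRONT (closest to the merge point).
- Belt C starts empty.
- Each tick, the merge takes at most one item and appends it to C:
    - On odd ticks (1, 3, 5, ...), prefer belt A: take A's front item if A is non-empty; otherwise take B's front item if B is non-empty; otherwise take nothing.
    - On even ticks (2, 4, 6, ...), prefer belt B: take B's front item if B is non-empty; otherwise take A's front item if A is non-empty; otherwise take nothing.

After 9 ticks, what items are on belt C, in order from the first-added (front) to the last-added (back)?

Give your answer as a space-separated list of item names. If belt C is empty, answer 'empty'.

Tick 1: prefer A, take nail from A; A=[orb,flask,reel,bolt,quill] B=[disk,node,fin] C=[nail]
Tick 2: prefer B, take disk from B; A=[orb,flask,reel,bolt,quill] B=[node,fin] C=[nail,disk]
Tick 3: prefer A, take orb from A; A=[flask,reel,bolt,quill] B=[node,fin] C=[nail,disk,orb]
Tick 4: prefer B, take node from B; A=[flask,reel,bolt,quill] B=[fin] C=[nail,disk,orb,node]
Tick 5: prefer A, take flask from A; A=[reel,bolt,quill] B=[fin] C=[nail,disk,orb,node,flask]
Tick 6: prefer B, take fin from B; A=[reel,bolt,quill] B=[-] C=[nail,disk,orb,node,flask,fin]
Tick 7: prefer A, take reel from A; A=[bolt,quill] B=[-] C=[nail,disk,orb,node,flask,fin,reel]
Tick 8: prefer B, take bolt from A; A=[quill] B=[-] C=[nail,disk,orb,node,flask,fin,reel,bolt]
Tick 9: prefer A, take quill from A; A=[-] B=[-] C=[nail,disk,orb,node,flask,fin,reel,bolt,quill]

Answer: nail disk orb node flask fin reel bolt quill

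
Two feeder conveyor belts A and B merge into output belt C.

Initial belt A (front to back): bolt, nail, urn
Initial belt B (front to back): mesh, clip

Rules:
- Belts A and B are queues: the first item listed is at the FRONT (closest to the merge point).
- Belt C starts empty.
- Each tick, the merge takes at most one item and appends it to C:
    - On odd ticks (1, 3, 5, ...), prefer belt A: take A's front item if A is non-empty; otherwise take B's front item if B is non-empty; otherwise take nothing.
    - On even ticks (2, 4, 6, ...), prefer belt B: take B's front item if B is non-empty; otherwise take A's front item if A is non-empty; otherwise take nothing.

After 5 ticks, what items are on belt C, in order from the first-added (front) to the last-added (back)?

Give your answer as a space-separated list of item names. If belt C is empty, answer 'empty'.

Tick 1: prefer A, take bolt from A; A=[nail,urn] B=[mesh,clip] C=[bolt]
Tick 2: prefer B, take mesh from B; A=[nail,urn] B=[clip] C=[bolt,mesh]
Tick 3: prefer A, take nail from A; A=[urn] B=[clip] C=[bolt,mesh,nail]
Tick 4: prefer B, take clip from B; A=[urn] B=[-] C=[bolt,mesh,nail,clip]
Tick 5: prefer A, take urn from A; A=[-] B=[-] C=[bolt,mesh,nail,clip,urn]

Answer: bolt mesh nail clip urn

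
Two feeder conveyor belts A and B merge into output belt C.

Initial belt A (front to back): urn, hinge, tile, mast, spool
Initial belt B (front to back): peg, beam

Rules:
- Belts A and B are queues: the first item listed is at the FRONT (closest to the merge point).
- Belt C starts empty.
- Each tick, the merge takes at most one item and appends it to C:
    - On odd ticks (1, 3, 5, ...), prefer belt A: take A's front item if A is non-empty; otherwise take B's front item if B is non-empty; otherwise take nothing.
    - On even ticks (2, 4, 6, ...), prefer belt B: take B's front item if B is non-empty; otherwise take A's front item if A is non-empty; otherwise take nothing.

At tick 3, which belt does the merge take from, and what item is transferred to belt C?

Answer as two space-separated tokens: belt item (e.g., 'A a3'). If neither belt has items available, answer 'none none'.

Answer: A hinge

Derivation:
Tick 1: prefer A, take urn from A; A=[hinge,tile,mast,spool] B=[peg,beam] C=[urn]
Tick 2: prefer B, take peg from B; A=[hinge,tile,mast,spool] B=[beam] C=[urn,peg]
Tick 3: prefer A, take hinge from A; A=[tile,mast,spool] B=[beam] C=[urn,peg,hinge]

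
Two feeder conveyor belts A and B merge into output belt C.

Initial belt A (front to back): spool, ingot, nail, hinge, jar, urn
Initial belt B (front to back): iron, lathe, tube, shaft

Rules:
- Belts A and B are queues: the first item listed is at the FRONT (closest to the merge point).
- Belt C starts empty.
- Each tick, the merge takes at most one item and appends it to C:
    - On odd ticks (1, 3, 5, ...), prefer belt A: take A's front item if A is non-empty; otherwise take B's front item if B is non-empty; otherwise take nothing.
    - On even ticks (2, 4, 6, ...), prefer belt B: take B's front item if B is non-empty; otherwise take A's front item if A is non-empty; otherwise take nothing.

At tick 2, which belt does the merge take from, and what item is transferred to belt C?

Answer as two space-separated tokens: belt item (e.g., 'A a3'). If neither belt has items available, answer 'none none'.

Tick 1: prefer A, take spool from A; A=[ingot,nail,hinge,jar,urn] B=[iron,lathe,tube,shaft] C=[spool]
Tick 2: prefer B, take iron from B; A=[ingot,nail,hinge,jar,urn] B=[lathe,tube,shaft] C=[spool,iron]

Answer: B iron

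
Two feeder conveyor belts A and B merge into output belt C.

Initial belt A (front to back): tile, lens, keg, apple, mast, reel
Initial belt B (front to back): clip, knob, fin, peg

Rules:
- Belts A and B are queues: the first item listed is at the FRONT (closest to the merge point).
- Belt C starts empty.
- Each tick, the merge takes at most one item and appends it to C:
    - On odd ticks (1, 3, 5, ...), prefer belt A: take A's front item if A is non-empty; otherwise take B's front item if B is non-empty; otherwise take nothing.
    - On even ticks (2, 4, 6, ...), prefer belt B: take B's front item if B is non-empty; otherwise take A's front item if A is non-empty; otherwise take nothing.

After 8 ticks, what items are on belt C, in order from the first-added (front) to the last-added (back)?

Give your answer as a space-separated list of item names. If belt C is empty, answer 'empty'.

Answer: tile clip lens knob keg fin apple peg

Derivation:
Tick 1: prefer A, take tile from A; A=[lens,keg,apple,mast,reel] B=[clip,knob,fin,peg] C=[tile]
Tick 2: prefer B, take clip from B; A=[lens,keg,apple,mast,reel] B=[knob,fin,peg] C=[tile,clip]
Tick 3: prefer A, take lens from A; A=[keg,apple,mast,reel] B=[knob,fin,peg] C=[tile,clip,lens]
Tick 4: prefer B, take knob from B; A=[keg,apple,mast,reel] B=[fin,peg] C=[tile,clip,lens,knob]
Tick 5: prefer A, take keg from A; A=[apple,mast,reel] B=[fin,peg] C=[tile,clip,lens,knob,keg]
Tick 6: prefer B, take fin from B; A=[apple,mast,reel] B=[peg] C=[tile,clip,lens,knob,keg,fin]
Tick 7: prefer A, take apple from A; A=[mast,reel] B=[peg] C=[tile,clip,lens,knob,keg,fin,apple]
Tick 8: prefer B, take peg from B; A=[mast,reel] B=[-] C=[tile,clip,lens,knob,keg,fin,apple,peg]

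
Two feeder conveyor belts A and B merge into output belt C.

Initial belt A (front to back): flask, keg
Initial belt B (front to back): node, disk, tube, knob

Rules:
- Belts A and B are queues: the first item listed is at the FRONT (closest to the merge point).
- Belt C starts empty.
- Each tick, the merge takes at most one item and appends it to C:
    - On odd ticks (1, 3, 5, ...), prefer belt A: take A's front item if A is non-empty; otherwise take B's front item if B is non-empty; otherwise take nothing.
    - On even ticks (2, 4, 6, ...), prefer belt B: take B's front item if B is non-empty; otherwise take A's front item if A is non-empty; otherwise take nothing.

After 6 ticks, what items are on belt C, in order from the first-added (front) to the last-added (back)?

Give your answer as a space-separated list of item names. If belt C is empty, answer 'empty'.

Tick 1: prefer A, take flask from A; A=[keg] B=[node,disk,tube,knob] C=[flask]
Tick 2: prefer B, take node from B; A=[keg] B=[disk,tube,knob] C=[flask,node]
Tick 3: prefer A, take keg from A; A=[-] B=[disk,tube,knob] C=[flask,node,keg]
Tick 4: prefer B, take disk from B; A=[-] B=[tube,knob] C=[flask,node,keg,disk]
Tick 5: prefer A, take tube from B; A=[-] B=[knob] C=[flask,node,keg,disk,tube]
Tick 6: prefer B, take knob from B; A=[-] B=[-] C=[flask,node,keg,disk,tube,knob]

Answer: flask node keg disk tube knob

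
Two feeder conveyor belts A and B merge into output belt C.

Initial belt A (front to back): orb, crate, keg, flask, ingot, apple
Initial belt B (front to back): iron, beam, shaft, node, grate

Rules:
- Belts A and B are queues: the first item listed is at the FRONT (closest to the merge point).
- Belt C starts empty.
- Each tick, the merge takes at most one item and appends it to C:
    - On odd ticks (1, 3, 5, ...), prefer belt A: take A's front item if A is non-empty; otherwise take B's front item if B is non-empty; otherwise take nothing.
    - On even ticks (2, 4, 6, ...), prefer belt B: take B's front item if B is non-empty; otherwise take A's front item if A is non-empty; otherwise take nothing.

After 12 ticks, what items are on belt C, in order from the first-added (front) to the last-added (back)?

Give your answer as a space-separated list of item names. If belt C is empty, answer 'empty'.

Tick 1: prefer A, take orb from A; A=[crate,keg,flask,ingot,apple] B=[iron,beam,shaft,node,grate] C=[orb]
Tick 2: prefer B, take iron from B; A=[crate,keg,flask,ingot,apple] B=[beam,shaft,node,grate] C=[orb,iron]
Tick 3: prefer A, take crate from A; A=[keg,flask,ingot,apple] B=[beam,shaft,node,grate] C=[orb,iron,crate]
Tick 4: prefer B, take beam from B; A=[keg,flask,ingot,apple] B=[shaft,node,grate] C=[orb,iron,crate,beam]
Tick 5: prefer A, take keg from A; A=[flask,ingot,apple] B=[shaft,node,grate] C=[orb,iron,crate,beam,keg]
Tick 6: prefer B, take shaft from B; A=[flask,ingot,apple] B=[node,grate] C=[orb,iron,crate,beam,keg,shaft]
Tick 7: prefer A, take flask from A; A=[ingot,apple] B=[node,grate] C=[orb,iron,crate,beam,keg,shaft,flask]
Tick 8: prefer B, take node from B; A=[ingot,apple] B=[grate] C=[orb,iron,crate,beam,keg,shaft,flask,node]
Tick 9: prefer A, take ingot from A; A=[apple] B=[grate] C=[orb,iron,crate,beam,keg,shaft,flask,node,ingot]
Tick 10: prefer B, take grate from B; A=[apple] B=[-] C=[orb,iron,crate,beam,keg,shaft,flask,node,ingot,grate]
Tick 11: prefer A, take apple from A; A=[-] B=[-] C=[orb,iron,crate,beam,keg,shaft,flask,node,ingot,grate,apple]
Tick 12: prefer B, both empty, nothing taken; A=[-] B=[-] C=[orb,iron,crate,beam,keg,shaft,flask,node,ingot,grate,apple]

Answer: orb iron crate beam keg shaft flask node ingot grate apple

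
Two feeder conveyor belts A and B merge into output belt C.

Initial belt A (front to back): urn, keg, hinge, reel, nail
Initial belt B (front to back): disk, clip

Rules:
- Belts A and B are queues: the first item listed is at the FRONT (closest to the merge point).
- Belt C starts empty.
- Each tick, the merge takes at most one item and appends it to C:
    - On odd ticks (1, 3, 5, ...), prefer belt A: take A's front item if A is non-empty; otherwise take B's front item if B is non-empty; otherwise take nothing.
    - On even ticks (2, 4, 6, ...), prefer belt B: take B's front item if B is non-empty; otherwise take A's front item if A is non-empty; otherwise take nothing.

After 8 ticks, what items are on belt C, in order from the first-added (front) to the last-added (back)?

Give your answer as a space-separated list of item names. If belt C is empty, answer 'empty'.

Tick 1: prefer A, take urn from A; A=[keg,hinge,reel,nail] B=[disk,clip] C=[urn]
Tick 2: prefer B, take disk from B; A=[keg,hinge,reel,nail] B=[clip] C=[urn,disk]
Tick 3: prefer A, take keg from A; A=[hinge,reel,nail] B=[clip] C=[urn,disk,keg]
Tick 4: prefer B, take clip from B; A=[hinge,reel,nail] B=[-] C=[urn,disk,keg,clip]
Tick 5: prefer A, take hinge from A; A=[reel,nail] B=[-] C=[urn,disk,keg,clip,hinge]
Tick 6: prefer B, take reel from A; A=[nail] B=[-] C=[urn,disk,keg,clip,hinge,reel]
Tick 7: prefer A, take nail from A; A=[-] B=[-] C=[urn,disk,keg,clip,hinge,reel,nail]
Tick 8: prefer B, both empty, nothing taken; A=[-] B=[-] C=[urn,disk,keg,clip,hinge,reel,nail]

Answer: urn disk keg clip hinge reel nail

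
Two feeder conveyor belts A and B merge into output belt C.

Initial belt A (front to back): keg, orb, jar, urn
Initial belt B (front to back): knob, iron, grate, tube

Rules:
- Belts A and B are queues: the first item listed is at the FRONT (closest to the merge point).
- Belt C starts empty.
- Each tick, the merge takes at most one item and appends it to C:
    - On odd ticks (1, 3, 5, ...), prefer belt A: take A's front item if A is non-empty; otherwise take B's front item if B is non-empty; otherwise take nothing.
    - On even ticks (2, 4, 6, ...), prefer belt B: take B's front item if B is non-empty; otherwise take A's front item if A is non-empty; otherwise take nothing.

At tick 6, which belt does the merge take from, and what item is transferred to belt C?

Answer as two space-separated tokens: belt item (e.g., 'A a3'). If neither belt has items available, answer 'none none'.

Tick 1: prefer A, take keg from A; A=[orb,jar,urn] B=[knob,iron,grate,tube] C=[keg]
Tick 2: prefer B, take knob from B; A=[orb,jar,urn] B=[iron,grate,tube] C=[keg,knob]
Tick 3: prefer A, take orb from A; A=[jar,urn] B=[iron,grate,tube] C=[keg,knob,orb]
Tick 4: prefer B, take iron from B; A=[jar,urn] B=[grate,tube] C=[keg,knob,orb,iron]
Tick 5: prefer A, take jar from A; A=[urn] B=[grate,tube] C=[keg,knob,orb,iron,jar]
Tick 6: prefer B, take grate from B; A=[urn] B=[tube] C=[keg,knob,orb,iron,jar,grate]

Answer: B grate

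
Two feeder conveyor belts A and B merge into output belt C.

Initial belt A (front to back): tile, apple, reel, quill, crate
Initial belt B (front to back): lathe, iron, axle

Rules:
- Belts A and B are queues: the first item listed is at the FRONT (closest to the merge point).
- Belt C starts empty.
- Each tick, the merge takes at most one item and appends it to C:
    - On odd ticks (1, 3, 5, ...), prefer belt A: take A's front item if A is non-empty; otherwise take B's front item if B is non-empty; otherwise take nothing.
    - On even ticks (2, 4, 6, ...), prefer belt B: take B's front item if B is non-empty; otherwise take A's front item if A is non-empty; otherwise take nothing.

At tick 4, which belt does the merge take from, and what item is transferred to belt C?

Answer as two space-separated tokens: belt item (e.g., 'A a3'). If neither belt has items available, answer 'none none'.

Tick 1: prefer A, take tile from A; A=[apple,reel,quill,crate] B=[lathe,iron,axle] C=[tile]
Tick 2: prefer B, take lathe from B; A=[apple,reel,quill,crate] B=[iron,axle] C=[tile,lathe]
Tick 3: prefer A, take apple from A; A=[reel,quill,crate] B=[iron,axle] C=[tile,lathe,apple]
Tick 4: prefer B, take iron from B; A=[reel,quill,crate] B=[axle] C=[tile,lathe,apple,iron]

Answer: B iron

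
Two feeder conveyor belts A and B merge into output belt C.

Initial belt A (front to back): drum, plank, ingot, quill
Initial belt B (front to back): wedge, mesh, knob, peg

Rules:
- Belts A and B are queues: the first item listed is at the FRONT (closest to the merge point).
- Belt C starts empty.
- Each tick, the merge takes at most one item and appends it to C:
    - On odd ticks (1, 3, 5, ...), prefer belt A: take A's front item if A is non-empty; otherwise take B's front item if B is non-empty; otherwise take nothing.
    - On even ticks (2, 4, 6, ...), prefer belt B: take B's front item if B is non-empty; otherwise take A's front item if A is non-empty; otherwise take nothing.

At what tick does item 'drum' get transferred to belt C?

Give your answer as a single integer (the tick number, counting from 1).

Answer: 1

Derivation:
Tick 1: prefer A, take drum from A; A=[plank,ingot,quill] B=[wedge,mesh,knob,peg] C=[drum]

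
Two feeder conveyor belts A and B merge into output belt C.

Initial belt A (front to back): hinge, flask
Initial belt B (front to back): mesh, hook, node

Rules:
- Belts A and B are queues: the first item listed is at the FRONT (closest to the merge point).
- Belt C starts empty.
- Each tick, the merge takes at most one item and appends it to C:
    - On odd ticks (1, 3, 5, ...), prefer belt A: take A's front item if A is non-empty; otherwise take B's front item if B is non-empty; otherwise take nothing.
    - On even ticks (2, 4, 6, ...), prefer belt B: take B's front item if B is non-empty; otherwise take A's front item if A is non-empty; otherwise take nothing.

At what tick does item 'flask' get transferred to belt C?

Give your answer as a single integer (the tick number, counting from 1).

Answer: 3

Derivation:
Tick 1: prefer A, take hinge from A; A=[flask] B=[mesh,hook,node] C=[hinge]
Tick 2: prefer B, take mesh from B; A=[flask] B=[hook,node] C=[hinge,mesh]
Tick 3: prefer A, take flask from A; A=[-] B=[hook,node] C=[hinge,mesh,flask]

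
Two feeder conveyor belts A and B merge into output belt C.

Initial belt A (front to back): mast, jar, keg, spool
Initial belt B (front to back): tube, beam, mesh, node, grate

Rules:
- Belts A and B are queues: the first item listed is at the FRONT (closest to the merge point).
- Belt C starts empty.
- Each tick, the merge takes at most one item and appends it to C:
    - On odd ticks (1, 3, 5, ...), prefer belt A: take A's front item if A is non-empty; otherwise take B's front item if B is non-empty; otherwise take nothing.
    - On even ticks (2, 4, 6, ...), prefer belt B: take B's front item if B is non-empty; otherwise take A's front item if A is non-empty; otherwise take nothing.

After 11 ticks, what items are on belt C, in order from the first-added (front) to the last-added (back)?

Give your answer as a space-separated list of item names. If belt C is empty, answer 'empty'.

Tick 1: prefer A, take mast from A; A=[jar,keg,spool] B=[tube,beam,mesh,node,grate] C=[mast]
Tick 2: prefer B, take tube from B; A=[jar,keg,spool] B=[beam,mesh,node,grate] C=[mast,tube]
Tick 3: prefer A, take jar from A; A=[keg,spool] B=[beam,mesh,node,grate] C=[mast,tube,jar]
Tick 4: prefer B, take beam from B; A=[keg,spool] B=[mesh,node,grate] C=[mast,tube,jar,beam]
Tick 5: prefer A, take keg from A; A=[spool] B=[mesh,node,grate] C=[mast,tube,jar,beam,keg]
Tick 6: prefer B, take mesh from B; A=[spool] B=[node,grate] C=[mast,tube,jar,beam,keg,mesh]
Tick 7: prefer A, take spool from A; A=[-] B=[node,grate] C=[mast,tube,jar,beam,keg,mesh,spool]
Tick 8: prefer B, take node from B; A=[-] B=[grate] C=[mast,tube,jar,beam,keg,mesh,spool,node]
Tick 9: prefer A, take grate from B; A=[-] B=[-] C=[mast,tube,jar,beam,keg,mesh,spool,node,grate]
Tick 10: prefer B, both empty, nothing taken; A=[-] B=[-] C=[mast,tube,jar,beam,keg,mesh,spool,node,grate]
Tick 11: prefer A, both empty, nothing taken; A=[-] B=[-] C=[mast,tube,jar,beam,keg,mesh,spool,node,grate]

Answer: mast tube jar beam keg mesh spool node grate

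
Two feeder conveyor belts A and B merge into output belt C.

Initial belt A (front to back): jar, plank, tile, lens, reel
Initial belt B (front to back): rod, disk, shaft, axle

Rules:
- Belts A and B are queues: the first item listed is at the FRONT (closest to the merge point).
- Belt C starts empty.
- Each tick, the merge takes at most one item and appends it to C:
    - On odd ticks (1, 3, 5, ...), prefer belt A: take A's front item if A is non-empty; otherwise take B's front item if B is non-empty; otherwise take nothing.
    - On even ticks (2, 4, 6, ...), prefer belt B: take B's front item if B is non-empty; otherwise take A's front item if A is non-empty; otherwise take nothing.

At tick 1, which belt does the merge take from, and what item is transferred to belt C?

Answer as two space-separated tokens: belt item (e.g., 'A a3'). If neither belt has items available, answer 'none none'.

Answer: A jar

Derivation:
Tick 1: prefer A, take jar from A; A=[plank,tile,lens,reel] B=[rod,disk,shaft,axle] C=[jar]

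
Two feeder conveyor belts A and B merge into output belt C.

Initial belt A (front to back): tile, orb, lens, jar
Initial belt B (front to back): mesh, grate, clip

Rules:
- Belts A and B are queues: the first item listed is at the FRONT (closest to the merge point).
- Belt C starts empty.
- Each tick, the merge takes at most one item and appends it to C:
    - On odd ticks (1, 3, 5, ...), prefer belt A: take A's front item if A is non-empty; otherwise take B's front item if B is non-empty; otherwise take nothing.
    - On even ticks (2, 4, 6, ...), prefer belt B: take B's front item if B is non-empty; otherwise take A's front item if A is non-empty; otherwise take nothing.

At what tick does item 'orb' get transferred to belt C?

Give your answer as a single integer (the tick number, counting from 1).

Tick 1: prefer A, take tile from A; A=[orb,lens,jar] B=[mesh,grate,clip] C=[tile]
Tick 2: prefer B, take mesh from B; A=[orb,lens,jar] B=[grate,clip] C=[tile,mesh]
Tick 3: prefer A, take orb from A; A=[lens,jar] B=[grate,clip] C=[tile,mesh,orb]

Answer: 3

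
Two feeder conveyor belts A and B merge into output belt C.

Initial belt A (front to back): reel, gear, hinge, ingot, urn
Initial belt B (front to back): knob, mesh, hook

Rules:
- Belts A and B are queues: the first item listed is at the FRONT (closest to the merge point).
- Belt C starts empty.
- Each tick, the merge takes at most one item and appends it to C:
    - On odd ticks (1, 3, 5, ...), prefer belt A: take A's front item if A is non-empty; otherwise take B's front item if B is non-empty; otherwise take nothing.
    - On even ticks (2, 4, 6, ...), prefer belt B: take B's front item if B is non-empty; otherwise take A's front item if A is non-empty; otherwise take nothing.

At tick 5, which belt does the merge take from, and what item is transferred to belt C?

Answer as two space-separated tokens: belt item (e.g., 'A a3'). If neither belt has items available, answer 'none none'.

Tick 1: prefer A, take reel from A; A=[gear,hinge,ingot,urn] B=[knob,mesh,hook] C=[reel]
Tick 2: prefer B, take knob from B; A=[gear,hinge,ingot,urn] B=[mesh,hook] C=[reel,knob]
Tick 3: prefer A, take gear from A; A=[hinge,ingot,urn] B=[mesh,hook] C=[reel,knob,gear]
Tick 4: prefer B, take mesh from B; A=[hinge,ingot,urn] B=[hook] C=[reel,knob,gear,mesh]
Tick 5: prefer A, take hinge from A; A=[ingot,urn] B=[hook] C=[reel,knob,gear,mesh,hinge]

Answer: A hinge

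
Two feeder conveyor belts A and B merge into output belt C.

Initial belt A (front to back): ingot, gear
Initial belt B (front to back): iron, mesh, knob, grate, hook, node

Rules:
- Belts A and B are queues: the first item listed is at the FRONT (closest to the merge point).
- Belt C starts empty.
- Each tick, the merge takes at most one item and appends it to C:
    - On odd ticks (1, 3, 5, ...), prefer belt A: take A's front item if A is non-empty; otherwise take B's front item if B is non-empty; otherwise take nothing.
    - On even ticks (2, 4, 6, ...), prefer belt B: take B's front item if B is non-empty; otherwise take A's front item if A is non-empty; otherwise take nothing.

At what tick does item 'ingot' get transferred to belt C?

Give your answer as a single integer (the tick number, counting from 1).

Tick 1: prefer A, take ingot from A; A=[gear] B=[iron,mesh,knob,grate,hook,node] C=[ingot]

Answer: 1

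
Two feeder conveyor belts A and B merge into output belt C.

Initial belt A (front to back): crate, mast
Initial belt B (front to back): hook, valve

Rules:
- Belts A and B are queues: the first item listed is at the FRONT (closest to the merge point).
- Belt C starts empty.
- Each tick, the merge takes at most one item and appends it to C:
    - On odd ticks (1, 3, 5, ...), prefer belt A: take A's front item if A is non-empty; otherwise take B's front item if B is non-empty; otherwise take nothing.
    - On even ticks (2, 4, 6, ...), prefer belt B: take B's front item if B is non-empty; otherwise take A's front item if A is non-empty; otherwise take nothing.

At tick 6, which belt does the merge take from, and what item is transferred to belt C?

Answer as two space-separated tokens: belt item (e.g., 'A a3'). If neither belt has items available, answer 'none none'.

Tick 1: prefer A, take crate from A; A=[mast] B=[hook,valve] C=[crate]
Tick 2: prefer B, take hook from B; A=[mast] B=[valve] C=[crate,hook]
Tick 3: prefer A, take mast from A; A=[-] B=[valve] C=[crate,hook,mast]
Tick 4: prefer B, take valve from B; A=[-] B=[-] C=[crate,hook,mast,valve]
Tick 5: prefer A, both empty, nothing taken; A=[-] B=[-] C=[crate,hook,mast,valve]
Tick 6: prefer B, both empty, nothing taken; A=[-] B=[-] C=[crate,hook,mast,valve]

Answer: none none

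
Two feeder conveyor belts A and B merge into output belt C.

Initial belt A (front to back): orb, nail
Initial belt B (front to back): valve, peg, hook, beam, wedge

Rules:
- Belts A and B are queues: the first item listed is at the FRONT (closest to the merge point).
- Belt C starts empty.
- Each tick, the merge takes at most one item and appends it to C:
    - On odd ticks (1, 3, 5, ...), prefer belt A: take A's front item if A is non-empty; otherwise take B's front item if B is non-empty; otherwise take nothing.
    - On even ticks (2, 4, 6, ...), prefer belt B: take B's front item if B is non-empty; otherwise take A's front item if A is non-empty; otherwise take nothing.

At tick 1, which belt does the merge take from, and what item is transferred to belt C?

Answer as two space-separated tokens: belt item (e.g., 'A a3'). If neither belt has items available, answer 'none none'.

Tick 1: prefer A, take orb from A; A=[nail] B=[valve,peg,hook,beam,wedge] C=[orb]

Answer: A orb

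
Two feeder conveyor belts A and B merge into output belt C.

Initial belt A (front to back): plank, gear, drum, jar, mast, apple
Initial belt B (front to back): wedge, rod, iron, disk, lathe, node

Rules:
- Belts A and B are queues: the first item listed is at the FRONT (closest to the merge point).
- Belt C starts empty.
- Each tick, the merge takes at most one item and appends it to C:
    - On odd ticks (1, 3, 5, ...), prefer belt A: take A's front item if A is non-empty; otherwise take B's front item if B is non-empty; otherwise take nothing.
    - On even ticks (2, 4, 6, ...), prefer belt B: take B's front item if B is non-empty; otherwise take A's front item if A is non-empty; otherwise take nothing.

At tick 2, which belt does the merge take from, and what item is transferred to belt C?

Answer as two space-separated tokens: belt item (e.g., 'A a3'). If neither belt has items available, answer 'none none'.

Answer: B wedge

Derivation:
Tick 1: prefer A, take plank from A; A=[gear,drum,jar,mast,apple] B=[wedge,rod,iron,disk,lathe,node] C=[plank]
Tick 2: prefer B, take wedge from B; A=[gear,drum,jar,mast,apple] B=[rod,iron,disk,lathe,node] C=[plank,wedge]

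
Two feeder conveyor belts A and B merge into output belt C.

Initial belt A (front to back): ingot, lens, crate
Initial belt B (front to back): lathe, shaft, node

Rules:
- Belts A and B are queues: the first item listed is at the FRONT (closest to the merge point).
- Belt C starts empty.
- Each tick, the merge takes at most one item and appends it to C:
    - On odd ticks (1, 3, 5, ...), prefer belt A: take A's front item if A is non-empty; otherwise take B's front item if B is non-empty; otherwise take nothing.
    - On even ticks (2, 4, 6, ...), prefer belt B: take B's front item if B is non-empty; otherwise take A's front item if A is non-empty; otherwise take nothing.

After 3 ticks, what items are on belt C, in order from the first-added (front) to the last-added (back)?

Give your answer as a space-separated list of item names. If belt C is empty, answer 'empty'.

Answer: ingot lathe lens

Derivation:
Tick 1: prefer A, take ingot from A; A=[lens,crate] B=[lathe,shaft,node] C=[ingot]
Tick 2: prefer B, take lathe from B; A=[lens,crate] B=[shaft,node] C=[ingot,lathe]
Tick 3: prefer A, take lens from A; A=[crate] B=[shaft,node] C=[ingot,lathe,lens]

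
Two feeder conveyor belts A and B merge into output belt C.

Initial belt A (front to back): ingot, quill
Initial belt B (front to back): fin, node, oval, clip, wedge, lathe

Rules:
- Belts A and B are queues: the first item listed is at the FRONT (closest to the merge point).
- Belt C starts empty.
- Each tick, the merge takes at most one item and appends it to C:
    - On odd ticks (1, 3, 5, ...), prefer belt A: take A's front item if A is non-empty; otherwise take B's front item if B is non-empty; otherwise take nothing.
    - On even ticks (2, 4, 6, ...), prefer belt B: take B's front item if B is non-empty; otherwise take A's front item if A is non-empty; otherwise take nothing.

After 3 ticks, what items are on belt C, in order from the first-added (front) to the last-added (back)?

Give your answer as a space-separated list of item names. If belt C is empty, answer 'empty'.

Tick 1: prefer A, take ingot from A; A=[quill] B=[fin,node,oval,clip,wedge,lathe] C=[ingot]
Tick 2: prefer B, take fin from B; A=[quill] B=[node,oval,clip,wedge,lathe] C=[ingot,fin]
Tick 3: prefer A, take quill from A; A=[-] B=[node,oval,clip,wedge,lathe] C=[ingot,fin,quill]

Answer: ingot fin quill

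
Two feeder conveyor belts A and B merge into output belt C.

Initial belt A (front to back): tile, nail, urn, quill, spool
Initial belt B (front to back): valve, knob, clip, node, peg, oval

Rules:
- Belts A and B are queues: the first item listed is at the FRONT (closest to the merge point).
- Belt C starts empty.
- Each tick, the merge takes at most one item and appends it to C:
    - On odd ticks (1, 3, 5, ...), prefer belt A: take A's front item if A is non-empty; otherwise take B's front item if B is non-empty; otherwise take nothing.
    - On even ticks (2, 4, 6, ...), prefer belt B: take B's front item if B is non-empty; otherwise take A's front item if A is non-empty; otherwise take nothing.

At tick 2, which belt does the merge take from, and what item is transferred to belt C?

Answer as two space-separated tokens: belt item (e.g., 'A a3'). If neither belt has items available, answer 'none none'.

Tick 1: prefer A, take tile from A; A=[nail,urn,quill,spool] B=[valve,knob,clip,node,peg,oval] C=[tile]
Tick 2: prefer B, take valve from B; A=[nail,urn,quill,spool] B=[knob,clip,node,peg,oval] C=[tile,valve]

Answer: B valve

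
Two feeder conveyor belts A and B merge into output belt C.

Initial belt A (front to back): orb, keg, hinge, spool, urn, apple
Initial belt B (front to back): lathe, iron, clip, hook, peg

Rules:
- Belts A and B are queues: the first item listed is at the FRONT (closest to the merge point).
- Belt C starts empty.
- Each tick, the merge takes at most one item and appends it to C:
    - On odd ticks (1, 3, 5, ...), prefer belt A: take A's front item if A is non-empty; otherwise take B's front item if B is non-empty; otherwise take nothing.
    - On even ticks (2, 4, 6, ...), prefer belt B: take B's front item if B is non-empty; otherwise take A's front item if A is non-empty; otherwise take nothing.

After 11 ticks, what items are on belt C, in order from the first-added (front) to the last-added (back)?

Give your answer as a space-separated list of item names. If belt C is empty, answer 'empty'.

Answer: orb lathe keg iron hinge clip spool hook urn peg apple

Derivation:
Tick 1: prefer A, take orb from A; A=[keg,hinge,spool,urn,apple] B=[lathe,iron,clip,hook,peg] C=[orb]
Tick 2: prefer B, take lathe from B; A=[keg,hinge,spool,urn,apple] B=[iron,clip,hook,peg] C=[orb,lathe]
Tick 3: prefer A, take keg from A; A=[hinge,spool,urn,apple] B=[iron,clip,hook,peg] C=[orb,lathe,keg]
Tick 4: prefer B, take iron from B; A=[hinge,spool,urn,apple] B=[clip,hook,peg] C=[orb,lathe,keg,iron]
Tick 5: prefer A, take hinge from A; A=[spool,urn,apple] B=[clip,hook,peg] C=[orb,lathe,keg,iron,hinge]
Tick 6: prefer B, take clip from B; A=[spool,urn,apple] B=[hook,peg] C=[orb,lathe,keg,iron,hinge,clip]
Tick 7: prefer A, take spool from A; A=[urn,apple] B=[hook,peg] C=[orb,lathe,keg,iron,hinge,clip,spool]
Tick 8: prefer B, take hook from B; A=[urn,apple] B=[peg] C=[orb,lathe,keg,iron,hinge,clip,spool,hook]
Tick 9: prefer A, take urn from A; A=[apple] B=[peg] C=[orb,lathe,keg,iron,hinge,clip,spool,hook,urn]
Tick 10: prefer B, take peg from B; A=[apple] B=[-] C=[orb,lathe,keg,iron,hinge,clip,spool,hook,urn,peg]
Tick 11: prefer A, take apple from A; A=[-] B=[-] C=[orb,lathe,keg,iron,hinge,clip,spool,hook,urn,peg,apple]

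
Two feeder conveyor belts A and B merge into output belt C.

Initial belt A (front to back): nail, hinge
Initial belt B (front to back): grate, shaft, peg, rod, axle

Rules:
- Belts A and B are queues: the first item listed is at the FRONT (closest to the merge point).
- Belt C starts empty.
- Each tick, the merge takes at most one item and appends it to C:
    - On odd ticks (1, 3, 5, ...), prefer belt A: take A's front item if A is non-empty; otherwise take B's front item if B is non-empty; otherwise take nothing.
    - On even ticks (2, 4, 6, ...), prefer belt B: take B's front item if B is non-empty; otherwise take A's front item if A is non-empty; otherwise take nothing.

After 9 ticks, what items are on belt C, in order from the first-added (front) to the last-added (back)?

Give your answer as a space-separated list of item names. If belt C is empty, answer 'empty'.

Answer: nail grate hinge shaft peg rod axle

Derivation:
Tick 1: prefer A, take nail from A; A=[hinge] B=[grate,shaft,peg,rod,axle] C=[nail]
Tick 2: prefer B, take grate from B; A=[hinge] B=[shaft,peg,rod,axle] C=[nail,grate]
Tick 3: prefer A, take hinge from A; A=[-] B=[shaft,peg,rod,axle] C=[nail,grate,hinge]
Tick 4: prefer B, take shaft from B; A=[-] B=[peg,rod,axle] C=[nail,grate,hinge,shaft]
Tick 5: prefer A, take peg from B; A=[-] B=[rod,axle] C=[nail,grate,hinge,shaft,peg]
Tick 6: prefer B, take rod from B; A=[-] B=[axle] C=[nail,grate,hinge,shaft,peg,rod]
Tick 7: prefer A, take axle from B; A=[-] B=[-] C=[nail,grate,hinge,shaft,peg,rod,axle]
Tick 8: prefer B, both empty, nothing taken; A=[-] B=[-] C=[nail,grate,hinge,shaft,peg,rod,axle]
Tick 9: prefer A, both empty, nothing taken; A=[-] B=[-] C=[nail,grate,hinge,shaft,peg,rod,axle]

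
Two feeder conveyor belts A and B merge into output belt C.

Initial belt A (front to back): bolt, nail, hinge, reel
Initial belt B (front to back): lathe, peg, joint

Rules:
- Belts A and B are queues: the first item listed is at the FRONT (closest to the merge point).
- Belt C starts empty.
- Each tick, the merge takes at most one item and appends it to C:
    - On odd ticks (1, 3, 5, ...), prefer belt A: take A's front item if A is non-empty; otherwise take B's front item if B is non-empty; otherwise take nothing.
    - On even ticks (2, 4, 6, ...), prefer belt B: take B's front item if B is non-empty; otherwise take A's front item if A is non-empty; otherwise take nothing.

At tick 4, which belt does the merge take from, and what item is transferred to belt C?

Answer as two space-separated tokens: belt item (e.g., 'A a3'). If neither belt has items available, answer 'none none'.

Answer: B peg

Derivation:
Tick 1: prefer A, take bolt from A; A=[nail,hinge,reel] B=[lathe,peg,joint] C=[bolt]
Tick 2: prefer B, take lathe from B; A=[nail,hinge,reel] B=[peg,joint] C=[bolt,lathe]
Tick 3: prefer A, take nail from A; A=[hinge,reel] B=[peg,joint] C=[bolt,lathe,nail]
Tick 4: prefer B, take peg from B; A=[hinge,reel] B=[joint] C=[bolt,lathe,nail,peg]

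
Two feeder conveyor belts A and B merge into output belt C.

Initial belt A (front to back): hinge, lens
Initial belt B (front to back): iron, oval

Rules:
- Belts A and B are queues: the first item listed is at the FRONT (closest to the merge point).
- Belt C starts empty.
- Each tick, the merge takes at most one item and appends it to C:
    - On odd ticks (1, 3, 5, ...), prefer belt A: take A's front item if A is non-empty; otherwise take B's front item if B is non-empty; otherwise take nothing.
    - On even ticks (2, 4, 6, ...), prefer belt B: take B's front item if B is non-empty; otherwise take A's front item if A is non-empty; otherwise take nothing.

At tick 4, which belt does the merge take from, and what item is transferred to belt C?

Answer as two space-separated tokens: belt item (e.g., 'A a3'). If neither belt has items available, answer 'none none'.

Tick 1: prefer A, take hinge from A; A=[lens] B=[iron,oval] C=[hinge]
Tick 2: prefer B, take iron from B; A=[lens] B=[oval] C=[hinge,iron]
Tick 3: prefer A, take lens from A; A=[-] B=[oval] C=[hinge,iron,lens]
Tick 4: prefer B, take oval from B; A=[-] B=[-] C=[hinge,iron,lens,oval]

Answer: B oval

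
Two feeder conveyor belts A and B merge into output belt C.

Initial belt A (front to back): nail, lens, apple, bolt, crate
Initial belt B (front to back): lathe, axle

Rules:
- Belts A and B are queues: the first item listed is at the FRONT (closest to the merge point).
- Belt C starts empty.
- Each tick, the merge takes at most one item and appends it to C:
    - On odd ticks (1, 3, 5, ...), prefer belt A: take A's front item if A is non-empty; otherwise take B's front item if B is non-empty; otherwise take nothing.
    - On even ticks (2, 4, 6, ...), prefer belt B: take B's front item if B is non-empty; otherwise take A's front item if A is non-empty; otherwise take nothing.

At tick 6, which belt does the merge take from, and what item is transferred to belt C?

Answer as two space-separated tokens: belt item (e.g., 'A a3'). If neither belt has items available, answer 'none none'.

Tick 1: prefer A, take nail from A; A=[lens,apple,bolt,crate] B=[lathe,axle] C=[nail]
Tick 2: prefer B, take lathe from B; A=[lens,apple,bolt,crate] B=[axle] C=[nail,lathe]
Tick 3: prefer A, take lens from A; A=[apple,bolt,crate] B=[axle] C=[nail,lathe,lens]
Tick 4: prefer B, take axle from B; A=[apple,bolt,crate] B=[-] C=[nail,lathe,lens,axle]
Tick 5: prefer A, take apple from A; A=[bolt,crate] B=[-] C=[nail,lathe,lens,axle,apple]
Tick 6: prefer B, take bolt from A; A=[crate] B=[-] C=[nail,lathe,lens,axle,apple,bolt]

Answer: A bolt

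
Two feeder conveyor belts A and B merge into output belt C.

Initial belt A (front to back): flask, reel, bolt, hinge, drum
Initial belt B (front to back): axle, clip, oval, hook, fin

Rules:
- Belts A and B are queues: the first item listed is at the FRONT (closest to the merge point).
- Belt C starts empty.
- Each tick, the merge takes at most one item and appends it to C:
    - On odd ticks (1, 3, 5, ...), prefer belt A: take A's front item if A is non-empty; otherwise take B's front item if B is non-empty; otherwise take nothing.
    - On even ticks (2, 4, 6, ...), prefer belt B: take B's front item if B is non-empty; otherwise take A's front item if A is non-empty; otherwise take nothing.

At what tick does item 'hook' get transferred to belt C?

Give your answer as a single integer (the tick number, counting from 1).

Answer: 8

Derivation:
Tick 1: prefer A, take flask from A; A=[reel,bolt,hinge,drum] B=[axle,clip,oval,hook,fin] C=[flask]
Tick 2: prefer B, take axle from B; A=[reel,bolt,hinge,drum] B=[clip,oval,hook,fin] C=[flask,axle]
Tick 3: prefer A, take reel from A; A=[bolt,hinge,drum] B=[clip,oval,hook,fin] C=[flask,axle,reel]
Tick 4: prefer B, take clip from B; A=[bolt,hinge,drum] B=[oval,hook,fin] C=[flask,axle,reel,clip]
Tick 5: prefer A, take bolt from A; A=[hinge,drum] B=[oval,hook,fin] C=[flask,axle,reel,clip,bolt]
Tick 6: prefer B, take oval from B; A=[hinge,drum] B=[hook,fin] C=[flask,axle,reel,clip,bolt,oval]
Tick 7: prefer A, take hinge from A; A=[drum] B=[hook,fin] C=[flask,axle,reel,clip,bolt,oval,hinge]
Tick 8: prefer B, take hook from B; A=[drum] B=[fin] C=[flask,axle,reel,clip,bolt,oval,hinge,hook]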